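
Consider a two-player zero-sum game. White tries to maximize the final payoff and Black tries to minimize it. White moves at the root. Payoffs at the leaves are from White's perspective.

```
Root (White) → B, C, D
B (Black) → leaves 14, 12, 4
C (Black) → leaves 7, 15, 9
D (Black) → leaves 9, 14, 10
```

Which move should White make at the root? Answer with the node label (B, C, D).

D

B (Black): min(14, 12, 4) = 4
C (Black): min(7, 15, 9) = 7
D (Black): min(9, 14, 10) = 9
Root (White): max(4, 7, 9) = 9
White picks the child with the highest value: D (value 9).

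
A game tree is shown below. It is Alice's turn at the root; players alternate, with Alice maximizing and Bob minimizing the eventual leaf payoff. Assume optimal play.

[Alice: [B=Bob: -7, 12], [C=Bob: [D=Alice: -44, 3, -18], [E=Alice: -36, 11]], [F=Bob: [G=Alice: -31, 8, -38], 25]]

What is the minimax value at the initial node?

B (Bob): min(-7, 12) = -7
D (Alice): max(-44, 3, -18) = 3
E (Alice): max(-36, 11) = 11
C (Bob): min(3, 11) = 3
G (Alice): max(-31, 8, -38) = 8
F (Bob): min(8, 25) = 8
Root (Alice): max(-7, 3, 8) = 8

8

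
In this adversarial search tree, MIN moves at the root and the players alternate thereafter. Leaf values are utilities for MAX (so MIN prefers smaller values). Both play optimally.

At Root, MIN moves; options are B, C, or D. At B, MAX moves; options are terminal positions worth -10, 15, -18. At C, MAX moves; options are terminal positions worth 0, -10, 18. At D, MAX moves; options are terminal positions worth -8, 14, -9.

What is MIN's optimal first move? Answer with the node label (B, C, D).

B (MAX): max(-10, 15, -18) = 15
C (MAX): max(0, -10, 18) = 18
D (MAX): max(-8, 14, -9) = 14
Root (MIN): min(15, 18, 14) = 14
MIN picks the child with the lowest value: D (value 14).

D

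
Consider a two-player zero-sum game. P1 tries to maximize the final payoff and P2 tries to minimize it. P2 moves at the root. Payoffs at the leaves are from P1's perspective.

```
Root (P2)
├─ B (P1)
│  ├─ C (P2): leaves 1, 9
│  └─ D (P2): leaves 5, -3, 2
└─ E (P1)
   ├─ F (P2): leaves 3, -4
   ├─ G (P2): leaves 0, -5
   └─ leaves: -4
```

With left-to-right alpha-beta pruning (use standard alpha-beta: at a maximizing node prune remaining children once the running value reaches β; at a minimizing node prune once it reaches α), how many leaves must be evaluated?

9

C [α=-∞,β=+∞]: v=1
D [α=1,β=+∞]: v=-3 after child 2 ≤ α → α-cutoff, skip 1
B [α=-∞,β=+∞]: v=1
F [α=-∞,β=1]: v=-4
G [α=-4,β=1]: v=-5
E [α=-∞,β=1]: v=-4
Root [α=-∞,β=+∞]: v=-4
Leaves evaluated: 9 of 10.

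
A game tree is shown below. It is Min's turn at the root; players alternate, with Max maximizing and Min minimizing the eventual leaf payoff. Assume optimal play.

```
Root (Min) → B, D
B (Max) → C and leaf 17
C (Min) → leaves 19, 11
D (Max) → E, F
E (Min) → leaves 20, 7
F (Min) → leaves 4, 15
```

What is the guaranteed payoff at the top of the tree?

7

C (Min): min(19, 11) = 11
B (Max): max(11, 17) = 17
E (Min): min(20, 7) = 7
F (Min): min(4, 15) = 4
D (Max): max(7, 4) = 7
Root (Min): min(17, 7) = 7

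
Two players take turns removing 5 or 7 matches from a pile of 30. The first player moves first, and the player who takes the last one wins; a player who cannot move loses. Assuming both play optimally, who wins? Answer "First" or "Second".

Mark each pile size as W (mover wins) or L (mover loses):
i:   0  1  2  3  4  5  6  7  8  9 10 11 12 13 14 15 16 17 18 19 20 21 22 23 24 25 26 27 28 29 30
     L  L  L  L  L  W  W  W  W  W  W  W  L  L  L  L  L  W  W  W  W  W  W  W  L  L  L  L  L  W  W
Position 30 is W, so the first player wins.

First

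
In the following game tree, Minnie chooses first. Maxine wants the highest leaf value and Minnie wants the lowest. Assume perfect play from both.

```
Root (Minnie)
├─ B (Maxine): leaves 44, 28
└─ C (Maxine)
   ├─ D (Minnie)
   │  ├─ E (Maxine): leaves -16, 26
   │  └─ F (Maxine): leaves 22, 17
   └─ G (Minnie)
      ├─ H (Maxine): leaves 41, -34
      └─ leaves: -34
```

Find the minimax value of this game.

22

B (Maxine): max(44, 28) = 44
E (Maxine): max(-16, 26) = 26
F (Maxine): max(22, 17) = 22
D (Minnie): min(26, 22) = 22
H (Maxine): max(41, -34) = 41
G (Minnie): min(41, -34) = -34
C (Maxine): max(22, -34) = 22
Root (Minnie): min(44, 22) = 22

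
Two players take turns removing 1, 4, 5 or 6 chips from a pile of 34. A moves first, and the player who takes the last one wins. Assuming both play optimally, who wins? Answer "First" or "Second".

i:   0  1  2  3  4  5  6  7  8  9 10 11 12 13 14 15 16 17 18 19 20 21 22 23 24 25 26 27 28 29 30 31 32 33 34
     L  W  L  W  W  W  W  W  W  L  W  L  W  W  W  W  W  W  L  W  L  W  W  W  W  W  W  L  W  L  W  W  W  W  W
Position 34 is W, so the first player wins.

First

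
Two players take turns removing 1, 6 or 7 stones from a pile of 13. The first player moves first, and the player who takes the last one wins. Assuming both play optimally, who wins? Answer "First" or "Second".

Compute winning (W) and losing (L) positions by backward induction:
i:   0  1  2  3  4  5  6  7  8  9 10 11 12 13
     L  W  L  W  L  W  W  W  W  W  W  W  L  W
Position 13 is W, so the first player wins.

First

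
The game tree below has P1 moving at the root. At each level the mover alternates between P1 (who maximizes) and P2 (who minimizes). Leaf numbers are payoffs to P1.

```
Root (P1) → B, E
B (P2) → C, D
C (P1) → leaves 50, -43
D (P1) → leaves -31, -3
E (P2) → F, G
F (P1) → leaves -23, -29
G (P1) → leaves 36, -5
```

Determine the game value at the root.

-3

C (P1): max(50, -43) = 50
D (P1): max(-31, -3) = -3
B (P2): min(50, -3) = -3
F (P1): max(-23, -29) = -23
G (P1): max(36, -5) = 36
E (P2): min(-23, 36) = -23
Root (P1): max(-3, -23) = -3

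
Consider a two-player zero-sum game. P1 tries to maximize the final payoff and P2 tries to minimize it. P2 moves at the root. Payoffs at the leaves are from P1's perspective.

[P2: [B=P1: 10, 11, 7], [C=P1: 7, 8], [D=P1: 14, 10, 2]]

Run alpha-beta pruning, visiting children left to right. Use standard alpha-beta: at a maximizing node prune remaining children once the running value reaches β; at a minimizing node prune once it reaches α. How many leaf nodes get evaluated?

B [α=-∞,β=+∞]: v=11
C [α=-∞,β=11]: v=8
D [α=-∞,β=8]: v=14 after child 1 ≥ β → β-cutoff, skip 2
Root [α=-∞,β=+∞]: v=8
Leaves evaluated: 6 of 8.

6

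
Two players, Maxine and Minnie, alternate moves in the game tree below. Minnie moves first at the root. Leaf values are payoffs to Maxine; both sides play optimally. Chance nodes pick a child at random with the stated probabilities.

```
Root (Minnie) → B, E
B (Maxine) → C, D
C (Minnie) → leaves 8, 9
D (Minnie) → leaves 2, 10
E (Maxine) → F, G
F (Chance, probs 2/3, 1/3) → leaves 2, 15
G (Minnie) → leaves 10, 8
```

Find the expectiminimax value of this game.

C (Minnie): min(8, 9) = 8
D (Minnie): min(2, 10) = 2
B (Maxine): max(8, 2) = 8
F (Chance): 2/3·2 + 1/3·15 = 6.33
G (Minnie): min(10, 8) = 8
E (Maxine): max(6.33, 8) = 8
Root (Minnie): min(8, 8) = 8

8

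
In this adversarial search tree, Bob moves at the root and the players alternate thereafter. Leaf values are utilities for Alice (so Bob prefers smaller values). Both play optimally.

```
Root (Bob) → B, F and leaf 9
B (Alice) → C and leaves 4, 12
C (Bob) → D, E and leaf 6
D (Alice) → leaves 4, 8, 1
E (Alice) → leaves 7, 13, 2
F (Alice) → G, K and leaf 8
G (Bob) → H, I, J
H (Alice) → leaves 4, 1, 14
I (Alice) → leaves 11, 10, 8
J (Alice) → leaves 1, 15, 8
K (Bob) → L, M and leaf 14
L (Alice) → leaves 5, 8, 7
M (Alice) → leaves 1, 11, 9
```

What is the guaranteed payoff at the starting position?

9

D (Alice): max(4, 8, 1) = 8
E (Alice): max(7, 13, 2) = 13
C (Bob): min(8, 13, 6) = 6
B (Alice): max(6, 4, 12) = 12
H (Alice): max(4, 1, 14) = 14
I (Alice): max(11, 10, 8) = 11
J (Alice): max(1, 15, 8) = 15
G (Bob): min(14, 11, 15) = 11
L (Alice): max(5, 8, 7) = 8
M (Alice): max(1, 11, 9) = 11
K (Bob): min(8, 11, 14) = 8
F (Alice): max(11, 8, 8) = 11
Root (Bob): min(12, 11, 9) = 9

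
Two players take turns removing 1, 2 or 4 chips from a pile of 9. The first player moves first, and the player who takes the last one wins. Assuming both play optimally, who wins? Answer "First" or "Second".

Compute winning (W) and losing (L) positions by backward induction:
i:   0  1  2  3  4  5  6  7  8  9
     L  W  W  L  W  W  L  W  W  L
Position 9 is L, so the second player wins.

Second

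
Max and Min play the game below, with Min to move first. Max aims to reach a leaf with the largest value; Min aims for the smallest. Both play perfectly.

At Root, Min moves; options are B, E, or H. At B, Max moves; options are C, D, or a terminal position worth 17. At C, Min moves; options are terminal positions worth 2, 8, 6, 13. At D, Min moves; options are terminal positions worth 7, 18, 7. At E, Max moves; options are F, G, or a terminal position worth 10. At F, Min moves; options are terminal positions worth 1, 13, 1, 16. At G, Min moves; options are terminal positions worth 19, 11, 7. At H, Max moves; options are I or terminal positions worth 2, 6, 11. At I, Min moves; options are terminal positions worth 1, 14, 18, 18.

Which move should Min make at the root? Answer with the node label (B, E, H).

E

C (Min): min(2, 8, 6, 13) = 2
D (Min): min(7, 18, 7) = 7
B (Max): max(2, 7, 17) = 17
F (Min): min(1, 13, 1, 16) = 1
G (Min): min(19, 11, 7) = 7
E (Max): max(1, 7, 10) = 10
I (Min): min(1, 14, 18, 18) = 1
H (Max): max(1, 2, 6, 11) = 11
Root (Min): min(17, 10, 11) = 10
Min picks the child with the lowest value: E (value 10).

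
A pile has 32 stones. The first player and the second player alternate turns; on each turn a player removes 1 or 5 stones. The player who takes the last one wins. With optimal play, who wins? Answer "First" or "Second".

i:   0  1  2  3  4  5  6  7  8  9 10 11 12 13 14 15 16 17 18 19 20 21 22 23 24 25 26 27 28 29 30 31 32
     L  W  L  W  L  W  L  W  L  W  L  W  L  W  L  W  L  W  L  W  L  W  L  W  L  W  L  W  L  W  L  W  L
Position 32 is L, so the second player wins.

Second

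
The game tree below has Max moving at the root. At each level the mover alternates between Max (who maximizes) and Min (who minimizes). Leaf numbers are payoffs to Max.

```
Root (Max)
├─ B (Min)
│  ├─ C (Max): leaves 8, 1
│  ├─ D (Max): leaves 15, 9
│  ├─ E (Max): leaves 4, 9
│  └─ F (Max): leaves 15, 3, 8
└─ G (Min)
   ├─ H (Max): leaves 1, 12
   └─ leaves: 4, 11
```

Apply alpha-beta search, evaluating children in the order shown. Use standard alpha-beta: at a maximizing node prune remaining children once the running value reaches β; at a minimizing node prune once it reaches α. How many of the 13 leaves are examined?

C [α=-∞,β=+∞]: v=8
D [α=-∞,β=8]: v=15 after child 1 ≥ β → β-cutoff, skip 1
E [α=-∞,β=8]: v=9
F [α=-∞,β=8]: v=15 after child 1 ≥ β → β-cutoff, skip 2
B [α=-∞,β=+∞]: v=8
H [α=8,β=+∞]: v=12
G [α=8,β=+∞]: v=4 after child 2 ≤ α → α-cutoff, skip 1
Root [α=-∞,β=+∞]: v=8
Leaves evaluated: 9 of 13.

9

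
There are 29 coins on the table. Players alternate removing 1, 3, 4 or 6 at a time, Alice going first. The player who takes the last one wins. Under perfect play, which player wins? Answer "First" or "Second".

Positions where the player to move wins (W) vs loses (L):
i:   0  1  2  3  4  5  6  7  8  9 10 11 12 13 14 15 16 17 18 19 20 21 22 23 24 25 26 27 28 29
     L  W  L  W  W  W  W  L  W  L  W  W  W  W  L  W  L  W  W  W  W  L  W  L  W  W  W  W  L  W
Position 29 is W, so the first player wins.

First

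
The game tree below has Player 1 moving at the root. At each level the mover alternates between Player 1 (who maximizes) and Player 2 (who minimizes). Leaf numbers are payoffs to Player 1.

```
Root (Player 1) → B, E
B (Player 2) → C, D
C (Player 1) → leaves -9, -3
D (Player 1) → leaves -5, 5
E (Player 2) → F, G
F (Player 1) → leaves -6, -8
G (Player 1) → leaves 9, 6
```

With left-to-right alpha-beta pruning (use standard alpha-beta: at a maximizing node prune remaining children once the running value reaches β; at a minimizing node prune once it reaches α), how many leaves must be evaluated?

C [α=-∞,β=+∞]: v=-3
D [α=-∞,β=-3]: v=5
B [α=-∞,β=+∞]: v=-3
F [α=-3,β=+∞]: v=-6
E [α=-3,β=+∞]: v=-6 after child 1 ≤ α → α-cutoff, skip 1
Root [α=-∞,β=+∞]: v=-3
Leaves evaluated: 6 of 8.

6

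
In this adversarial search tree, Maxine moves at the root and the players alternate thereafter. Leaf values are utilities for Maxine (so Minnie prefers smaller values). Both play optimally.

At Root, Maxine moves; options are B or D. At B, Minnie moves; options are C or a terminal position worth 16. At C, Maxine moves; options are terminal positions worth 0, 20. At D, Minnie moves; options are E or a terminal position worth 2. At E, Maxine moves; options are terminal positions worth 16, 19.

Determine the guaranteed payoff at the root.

16

C (Maxine): max(0, 20) = 20
B (Minnie): min(20, 16) = 16
E (Maxine): max(16, 19) = 19
D (Minnie): min(19, 2) = 2
Root (Maxine): max(16, 2) = 16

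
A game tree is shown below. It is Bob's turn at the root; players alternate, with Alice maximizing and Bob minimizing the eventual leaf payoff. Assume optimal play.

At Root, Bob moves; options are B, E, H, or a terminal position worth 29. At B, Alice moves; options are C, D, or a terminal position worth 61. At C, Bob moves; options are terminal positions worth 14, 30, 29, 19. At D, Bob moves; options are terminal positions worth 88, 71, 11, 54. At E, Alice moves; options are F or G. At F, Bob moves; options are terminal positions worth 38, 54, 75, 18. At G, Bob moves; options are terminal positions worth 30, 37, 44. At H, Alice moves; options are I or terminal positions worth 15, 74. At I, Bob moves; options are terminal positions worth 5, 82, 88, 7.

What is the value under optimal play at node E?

30

F: min(38, 54, 75, 18) = 18
G: min(30, 37, 44) = 30
E: max(18, 30) = 30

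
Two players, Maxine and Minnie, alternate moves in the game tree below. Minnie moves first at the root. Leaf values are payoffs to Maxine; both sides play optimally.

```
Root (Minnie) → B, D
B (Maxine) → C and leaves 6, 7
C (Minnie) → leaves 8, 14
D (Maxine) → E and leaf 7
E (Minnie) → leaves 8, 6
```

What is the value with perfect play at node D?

E: min(8, 6) = 6
D: max(6, 7) = 7

7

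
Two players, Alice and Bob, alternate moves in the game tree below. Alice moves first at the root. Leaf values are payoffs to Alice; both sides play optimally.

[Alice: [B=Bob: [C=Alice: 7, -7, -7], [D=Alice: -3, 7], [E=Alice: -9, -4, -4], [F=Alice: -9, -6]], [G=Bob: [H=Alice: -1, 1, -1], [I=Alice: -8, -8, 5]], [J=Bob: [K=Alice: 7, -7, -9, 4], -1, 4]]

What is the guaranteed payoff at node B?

C: max(7, -7, -7) = 7
D: max(-3, 7) = 7
E: max(-9, -4, -4) = -4
F: max(-9, -6) = -6
B: min(7, 7, -4, -6) = -6

-6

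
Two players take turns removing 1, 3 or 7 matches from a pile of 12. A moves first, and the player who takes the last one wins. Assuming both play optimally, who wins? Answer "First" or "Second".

Mark each pile size as W (mover wins) or L (mover loses):
i:   0  1  2  3  4  5  6  7  8  9 10 11 12
     L  W  L  W  L  W  L  W  L  W  L  W  L
Position 12 is L, so the second player wins.

Second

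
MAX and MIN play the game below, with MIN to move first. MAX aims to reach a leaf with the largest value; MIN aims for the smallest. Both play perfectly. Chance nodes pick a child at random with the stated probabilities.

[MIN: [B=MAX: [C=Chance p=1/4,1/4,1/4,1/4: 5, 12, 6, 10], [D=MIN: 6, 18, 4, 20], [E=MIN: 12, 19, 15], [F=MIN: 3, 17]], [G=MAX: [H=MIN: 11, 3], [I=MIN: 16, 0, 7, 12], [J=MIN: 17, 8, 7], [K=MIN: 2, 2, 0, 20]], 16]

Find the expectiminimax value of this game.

C (Chance): 1/4·5 + 1/4·12 + 1/4·6 + 1/4·10 = 8.25
D (MIN): min(6, 18, 4, 20) = 4
E (MIN): min(12, 19, 15) = 12
F (MIN): min(3, 17) = 3
B (MAX): max(8.25, 4, 12, 3) = 12
H (MIN): min(11, 3) = 3
I (MIN): min(16, 0, 7, 12) = 0
J (MIN): min(17, 8, 7) = 7
K (MIN): min(2, 2, 0, 20) = 0
G (MAX): max(3, 0, 7, 0) = 7
Root (MIN): min(12, 7, 16) = 7

7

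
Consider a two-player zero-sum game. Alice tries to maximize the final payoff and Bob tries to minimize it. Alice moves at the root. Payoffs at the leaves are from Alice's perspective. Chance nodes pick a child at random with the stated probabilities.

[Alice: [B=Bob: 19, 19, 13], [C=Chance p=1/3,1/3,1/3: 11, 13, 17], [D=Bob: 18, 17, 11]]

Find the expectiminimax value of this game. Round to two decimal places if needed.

13.67

B (Bob): min(19, 19, 13) = 13
C (Chance): 1/3·11 + 1/3·13 + 1/3·17 = 13.67
D (Bob): min(18, 17, 11) = 11
Root (Alice): max(13, 13.67, 11) = 13.67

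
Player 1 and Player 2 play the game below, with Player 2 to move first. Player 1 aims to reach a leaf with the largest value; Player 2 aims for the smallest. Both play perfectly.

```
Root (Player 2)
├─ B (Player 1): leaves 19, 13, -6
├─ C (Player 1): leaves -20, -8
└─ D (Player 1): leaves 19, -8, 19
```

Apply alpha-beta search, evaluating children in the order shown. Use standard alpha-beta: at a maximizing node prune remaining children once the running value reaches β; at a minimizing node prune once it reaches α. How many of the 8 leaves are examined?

6

B [α=-∞,β=+∞]: v=19
C [α=-∞,β=19]: v=-8
D [α=-∞,β=-8]: v=19 after child 1 ≥ β → β-cutoff, skip 2
Root [α=-∞,β=+∞]: v=-8
Leaves evaluated: 6 of 8.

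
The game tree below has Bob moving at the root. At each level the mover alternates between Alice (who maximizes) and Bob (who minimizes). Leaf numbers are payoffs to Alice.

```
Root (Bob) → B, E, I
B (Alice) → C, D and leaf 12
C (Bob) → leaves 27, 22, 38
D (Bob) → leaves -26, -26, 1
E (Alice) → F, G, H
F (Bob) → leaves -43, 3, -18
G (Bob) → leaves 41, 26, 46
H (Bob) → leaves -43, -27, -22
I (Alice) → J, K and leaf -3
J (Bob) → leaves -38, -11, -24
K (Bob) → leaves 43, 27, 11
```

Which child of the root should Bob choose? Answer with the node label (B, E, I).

C (Bob): min(27, 22, 38) = 22
D (Bob): min(-26, -26, 1) = -26
B (Alice): max(22, -26, 12) = 22
F (Bob): min(-43, 3, -18) = -43
G (Bob): min(41, 26, 46) = 26
H (Bob): min(-43, -27, -22) = -43
E (Alice): max(-43, 26, -43) = 26
J (Bob): min(-38, -11, -24) = -38
K (Bob): min(43, 27, 11) = 11
I (Alice): max(-38, 11, -3) = 11
Root (Bob): min(22, 26, 11) = 11
Bob picks the child with the lowest value: I (value 11).

I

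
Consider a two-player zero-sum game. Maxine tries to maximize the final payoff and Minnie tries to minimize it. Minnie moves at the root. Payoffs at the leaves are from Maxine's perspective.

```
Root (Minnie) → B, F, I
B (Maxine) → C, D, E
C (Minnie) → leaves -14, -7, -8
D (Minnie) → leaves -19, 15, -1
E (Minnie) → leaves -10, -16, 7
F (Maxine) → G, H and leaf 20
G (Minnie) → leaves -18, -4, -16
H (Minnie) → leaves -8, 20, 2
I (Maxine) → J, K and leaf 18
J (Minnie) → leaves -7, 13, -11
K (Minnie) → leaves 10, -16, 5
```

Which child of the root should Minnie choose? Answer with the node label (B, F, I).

B

C (Minnie): min(-14, -7, -8) = -14
D (Minnie): min(-19, 15, -1) = -19
E (Minnie): min(-10, -16, 7) = -16
B (Maxine): max(-14, -19, -16) = -14
G (Minnie): min(-18, -4, -16) = -18
H (Minnie): min(-8, 20, 2) = -8
F (Maxine): max(-18, -8, 20) = 20
J (Minnie): min(-7, 13, -11) = -11
K (Minnie): min(10, -16, 5) = -16
I (Maxine): max(-11, -16, 18) = 18
Root (Minnie): min(-14, 20, 18) = -14
Minnie picks the child with the lowest value: B (value -14).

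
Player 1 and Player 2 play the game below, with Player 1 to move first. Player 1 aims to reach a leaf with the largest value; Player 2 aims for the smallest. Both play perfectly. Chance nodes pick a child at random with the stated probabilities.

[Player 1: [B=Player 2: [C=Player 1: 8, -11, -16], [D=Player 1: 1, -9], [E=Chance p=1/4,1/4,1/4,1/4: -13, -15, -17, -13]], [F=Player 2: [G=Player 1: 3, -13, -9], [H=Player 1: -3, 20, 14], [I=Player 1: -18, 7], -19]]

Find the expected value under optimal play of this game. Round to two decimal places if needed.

C (Player 1): max(8, -11, -16) = 8
D (Player 1): max(1, -9) = 1
E (Chance): 1/4·-13 + 1/4·-15 + 1/4·-17 + 1/4·-13 = -14.5
B (Player 2): min(8, 1, -14.5) = -14.5
G (Player 1): max(3, -13, -9) = 3
H (Player 1): max(-3, 20, 14) = 20
I (Player 1): max(-18, 7) = 7
F (Player 2): min(3, 20, 7, -19) = -19
Root (Player 1): max(-14.5, -19) = -14.5

-14.5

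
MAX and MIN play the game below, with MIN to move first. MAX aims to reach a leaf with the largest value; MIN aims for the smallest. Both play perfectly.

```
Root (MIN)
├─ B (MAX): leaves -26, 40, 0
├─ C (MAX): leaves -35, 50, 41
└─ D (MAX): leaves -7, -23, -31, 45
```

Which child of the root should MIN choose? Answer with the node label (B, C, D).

B

B (MAX): max(-26, 40, 0) = 40
C (MAX): max(-35, 50, 41) = 50
D (MAX): max(-7, -23, -31, 45) = 45
Root (MIN): min(40, 50, 45) = 40
MIN picks the child with the lowest value: B (value 40).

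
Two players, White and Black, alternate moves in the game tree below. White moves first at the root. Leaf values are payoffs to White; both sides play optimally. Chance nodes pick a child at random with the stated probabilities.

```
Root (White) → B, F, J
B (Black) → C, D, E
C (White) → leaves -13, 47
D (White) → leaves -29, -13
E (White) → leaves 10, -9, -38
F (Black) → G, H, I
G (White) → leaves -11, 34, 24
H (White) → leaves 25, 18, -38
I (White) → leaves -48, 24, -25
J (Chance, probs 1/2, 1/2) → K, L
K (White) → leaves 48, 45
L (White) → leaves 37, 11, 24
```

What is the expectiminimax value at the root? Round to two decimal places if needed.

C (White): max(-13, 47) = 47
D (White): max(-29, -13) = -13
E (White): max(10, -9, -38) = 10
B (Black): min(47, -13, 10) = -13
G (White): max(-11, 34, 24) = 34
H (White): max(25, 18, -38) = 25
I (White): max(-48, 24, -25) = 24
F (Black): min(34, 25, 24) = 24
K (White): max(48, 45) = 48
L (White): max(37, 11, 24) = 37
J (Chance): 1/2·48 + 1/2·37 = 42.5
Root (White): max(-13, 24, 42.5) = 42.5

42.5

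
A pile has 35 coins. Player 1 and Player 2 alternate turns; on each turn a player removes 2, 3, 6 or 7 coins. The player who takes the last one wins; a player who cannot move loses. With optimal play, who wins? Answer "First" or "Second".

First

Positions where the player to move wins (W) vs loses (L):
i:   0  1  2  3  4  5  6  7  8  9 10 11 12 13 14 15 16 17 18 19 20 21 22 23 24 25 26 27 28 29 30 31 32 33 34 35
     L  L  W  W  W  L  W  W  W  L  L  W  W  W  L  W  W  W  L  L  W  W  W  L  W  W  W  L  L  W  W  W  L  W  W  W
Position 35 is W, so the first player wins.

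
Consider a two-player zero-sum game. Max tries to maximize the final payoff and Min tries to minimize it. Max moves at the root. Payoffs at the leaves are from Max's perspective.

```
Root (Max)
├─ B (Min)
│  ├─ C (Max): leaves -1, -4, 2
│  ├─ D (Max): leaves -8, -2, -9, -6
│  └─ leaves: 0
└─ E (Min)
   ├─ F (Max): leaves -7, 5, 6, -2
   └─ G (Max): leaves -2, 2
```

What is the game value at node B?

-2

C: max(-1, -4, 2) = 2
D: max(-8, -2, -9, -6) = -2
B: min(2, -2, 0) = -2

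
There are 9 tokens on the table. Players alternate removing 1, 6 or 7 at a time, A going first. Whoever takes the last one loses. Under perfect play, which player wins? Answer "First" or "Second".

First

Positions where the player to move wins (W) vs loses (L):
i:   0  1  2  3  4  5  6  7  8  9
     W  L  W  L  W  L  W  W  W  W
Position 9 is W, so the first player wins.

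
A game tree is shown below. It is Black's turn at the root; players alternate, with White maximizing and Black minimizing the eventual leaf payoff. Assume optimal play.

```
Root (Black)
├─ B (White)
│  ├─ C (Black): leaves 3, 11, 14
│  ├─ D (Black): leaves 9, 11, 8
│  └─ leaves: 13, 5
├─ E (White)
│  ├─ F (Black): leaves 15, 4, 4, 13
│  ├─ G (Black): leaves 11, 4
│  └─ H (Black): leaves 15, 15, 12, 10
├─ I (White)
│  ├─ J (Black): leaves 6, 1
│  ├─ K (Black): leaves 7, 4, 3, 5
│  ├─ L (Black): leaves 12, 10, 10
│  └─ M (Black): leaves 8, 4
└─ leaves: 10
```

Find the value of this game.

10

C (Black): min(3, 11, 14) = 3
D (Black): min(9, 11, 8) = 8
B (White): max(3, 8, 13, 5) = 13
F (Black): min(15, 4, 4, 13) = 4
G (Black): min(11, 4) = 4
H (Black): min(15, 15, 12, 10) = 10
E (White): max(4, 4, 10) = 10
J (Black): min(6, 1) = 1
K (Black): min(7, 4, 3, 5) = 3
L (Black): min(12, 10, 10) = 10
M (Black): min(8, 4) = 4
I (White): max(1, 3, 10, 4) = 10
Root (Black): min(13, 10, 10, 10) = 10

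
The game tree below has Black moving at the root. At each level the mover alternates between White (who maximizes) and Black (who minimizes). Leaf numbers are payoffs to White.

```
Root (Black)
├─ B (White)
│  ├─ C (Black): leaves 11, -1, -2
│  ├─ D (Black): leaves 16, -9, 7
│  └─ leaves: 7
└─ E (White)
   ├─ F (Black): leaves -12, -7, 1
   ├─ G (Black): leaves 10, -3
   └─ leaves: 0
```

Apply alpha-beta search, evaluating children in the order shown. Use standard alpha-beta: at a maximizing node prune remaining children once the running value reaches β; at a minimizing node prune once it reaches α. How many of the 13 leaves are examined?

C [α=-∞,β=+∞]: v=-2
D [α=-2,β=+∞]: v=-9 after child 2 ≤ α → α-cutoff, skip 1
B [α=-∞,β=+∞]: v=7
F [α=-∞,β=7]: v=-12
G [α=-12,β=7]: v=-3
E [α=-∞,β=7]: v=0
Root [α=-∞,β=+∞]: v=0
Leaves evaluated: 12 of 13.

12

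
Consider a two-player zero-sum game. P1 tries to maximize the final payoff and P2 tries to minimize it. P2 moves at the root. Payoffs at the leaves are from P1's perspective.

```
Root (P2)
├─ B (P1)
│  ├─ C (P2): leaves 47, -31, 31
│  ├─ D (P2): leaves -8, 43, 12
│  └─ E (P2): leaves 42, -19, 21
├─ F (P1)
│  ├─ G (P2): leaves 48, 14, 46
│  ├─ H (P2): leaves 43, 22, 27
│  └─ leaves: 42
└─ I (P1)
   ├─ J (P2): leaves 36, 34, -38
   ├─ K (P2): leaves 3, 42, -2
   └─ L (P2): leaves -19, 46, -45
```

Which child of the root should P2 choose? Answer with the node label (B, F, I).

B

C (P2): min(47, -31, 31) = -31
D (P2): min(-8, 43, 12) = -8
E (P2): min(42, -19, 21) = -19
B (P1): max(-31, -8, -19) = -8
G (P2): min(48, 14, 46) = 14
H (P2): min(43, 22, 27) = 22
F (P1): max(14, 22, 42) = 42
J (P2): min(36, 34, -38) = -38
K (P2): min(3, 42, -2) = -2
L (P2): min(-19, 46, -45) = -45
I (P1): max(-38, -2, -45) = -2
Root (P2): min(-8, 42, -2) = -8
P2 picks the child with the lowest value: B (value -8).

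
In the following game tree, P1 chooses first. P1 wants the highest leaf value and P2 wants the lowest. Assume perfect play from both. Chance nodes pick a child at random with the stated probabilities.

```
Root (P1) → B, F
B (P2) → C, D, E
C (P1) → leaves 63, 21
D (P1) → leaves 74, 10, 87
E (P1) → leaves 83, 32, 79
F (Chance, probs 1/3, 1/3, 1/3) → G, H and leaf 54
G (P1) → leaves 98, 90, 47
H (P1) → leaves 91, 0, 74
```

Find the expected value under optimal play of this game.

C (P1): max(63, 21) = 63
D (P1): max(74, 10, 87) = 87
E (P1): max(83, 32, 79) = 83
B (P2): min(63, 87, 83) = 63
G (P1): max(98, 90, 47) = 98
H (P1): max(91, 0, 74) = 91
F (Chance): 1/3·98 + 1/3·91 + 1/3·54 = 81
Root (P1): max(63, 81) = 81

81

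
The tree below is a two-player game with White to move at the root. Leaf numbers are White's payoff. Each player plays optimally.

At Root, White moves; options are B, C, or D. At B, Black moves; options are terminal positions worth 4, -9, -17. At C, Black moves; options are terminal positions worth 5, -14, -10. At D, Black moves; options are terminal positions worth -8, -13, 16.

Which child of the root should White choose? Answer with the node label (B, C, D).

B (Black): min(4, -9, -17) = -17
C (Black): min(5, -14, -10) = -14
D (Black): min(-8, -13, 16) = -13
Root (White): max(-17, -14, -13) = -13
White picks the child with the highest value: D (value -13).

D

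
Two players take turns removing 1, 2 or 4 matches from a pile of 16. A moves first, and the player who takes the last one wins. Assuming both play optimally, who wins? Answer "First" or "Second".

First

W/L table (W = player to move can force a win):
i:   0  1  2  3  4  5  6  7  8  9 10 11 12 13 14 15 16
     L  W  W  L  W  W  L  W  W  L  W  W  L  W  W  L  W
Position 16 is W, so the first player wins.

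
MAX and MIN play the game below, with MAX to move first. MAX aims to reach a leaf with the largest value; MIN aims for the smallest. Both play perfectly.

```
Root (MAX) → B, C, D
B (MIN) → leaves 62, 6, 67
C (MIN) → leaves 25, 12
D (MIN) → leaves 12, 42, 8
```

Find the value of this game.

12

B (MIN): min(62, 6, 67) = 6
C (MIN): min(25, 12) = 12
D (MIN): min(12, 42, 8) = 8
Root (MAX): max(6, 12, 8) = 12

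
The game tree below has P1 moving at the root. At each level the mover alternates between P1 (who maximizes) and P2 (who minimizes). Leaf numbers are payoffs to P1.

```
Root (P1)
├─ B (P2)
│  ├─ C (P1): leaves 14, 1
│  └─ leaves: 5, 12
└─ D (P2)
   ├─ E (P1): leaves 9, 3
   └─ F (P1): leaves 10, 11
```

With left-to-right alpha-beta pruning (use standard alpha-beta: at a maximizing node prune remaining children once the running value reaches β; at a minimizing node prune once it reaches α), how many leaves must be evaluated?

C [α=-∞,β=+∞]: v=14
B [α=-∞,β=+∞]: v=5
E [α=5,β=+∞]: v=9
F [α=5,β=9]: v=10 after child 1 ≥ β → β-cutoff, skip 1
D [α=5,β=+∞]: v=9
Root [α=-∞,β=+∞]: v=9
Leaves evaluated: 7 of 8.

7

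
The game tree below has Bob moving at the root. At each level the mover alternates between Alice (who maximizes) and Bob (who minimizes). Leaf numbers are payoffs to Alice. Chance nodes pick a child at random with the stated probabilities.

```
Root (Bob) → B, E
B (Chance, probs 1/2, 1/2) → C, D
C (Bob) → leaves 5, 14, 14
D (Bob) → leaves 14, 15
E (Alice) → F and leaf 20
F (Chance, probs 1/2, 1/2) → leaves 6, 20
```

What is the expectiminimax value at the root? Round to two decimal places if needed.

C (Bob): min(5, 14, 14) = 5
D (Bob): min(14, 15) = 14
B (Chance): 1/2·5 + 1/2·14 = 9.5
F (Chance): 1/2·6 + 1/2·20 = 13
E (Alice): max(13, 20) = 20
Root (Bob): min(9.5, 20) = 9.5

9.5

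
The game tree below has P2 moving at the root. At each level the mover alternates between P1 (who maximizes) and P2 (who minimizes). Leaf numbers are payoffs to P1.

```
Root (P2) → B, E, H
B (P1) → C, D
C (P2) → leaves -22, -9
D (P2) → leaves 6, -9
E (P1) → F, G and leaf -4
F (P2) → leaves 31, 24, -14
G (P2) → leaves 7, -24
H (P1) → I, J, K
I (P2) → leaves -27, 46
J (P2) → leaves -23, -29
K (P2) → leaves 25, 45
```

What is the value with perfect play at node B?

-9

C: min(-22, -9) = -22
D: min(6, -9) = -9
B: max(-22, -9) = -9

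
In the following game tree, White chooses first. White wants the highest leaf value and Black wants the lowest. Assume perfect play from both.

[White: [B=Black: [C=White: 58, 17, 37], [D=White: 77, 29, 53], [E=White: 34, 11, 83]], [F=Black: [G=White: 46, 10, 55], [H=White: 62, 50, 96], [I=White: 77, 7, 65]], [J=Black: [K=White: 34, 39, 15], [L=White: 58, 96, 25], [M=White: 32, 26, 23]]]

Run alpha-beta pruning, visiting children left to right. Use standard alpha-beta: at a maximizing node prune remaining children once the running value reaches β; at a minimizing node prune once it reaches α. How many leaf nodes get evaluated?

13

C [α=-∞,β=+∞]: v=58
D [α=-∞,β=58]: v=77 after child 1 ≥ β → β-cutoff, skip 2
E [α=-∞,β=58]: v=83
B [α=-∞,β=+∞]: v=58
G [α=58,β=+∞]: v=55
F [α=58,β=+∞]: v=55 after child 1 ≤ α → α-cutoff, skip 2
K [α=58,β=+∞]: v=39
J [α=58,β=+∞]: v=39 after child 1 ≤ α → α-cutoff, skip 2
Root [α=-∞,β=+∞]: v=58
Leaves evaluated: 13 of 27.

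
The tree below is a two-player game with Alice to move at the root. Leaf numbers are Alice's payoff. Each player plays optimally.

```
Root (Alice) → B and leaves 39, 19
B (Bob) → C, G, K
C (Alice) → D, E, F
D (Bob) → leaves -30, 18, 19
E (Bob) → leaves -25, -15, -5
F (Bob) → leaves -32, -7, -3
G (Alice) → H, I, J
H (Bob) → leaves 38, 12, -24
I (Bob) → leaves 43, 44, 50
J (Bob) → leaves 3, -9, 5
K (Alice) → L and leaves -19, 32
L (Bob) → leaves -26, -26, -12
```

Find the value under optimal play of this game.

39

D (Bob): min(-30, 18, 19) = -30
E (Bob): min(-25, -15, -5) = -25
F (Bob): min(-32, -7, -3) = -32
C (Alice): max(-30, -25, -32) = -25
H (Bob): min(38, 12, -24) = -24
I (Bob): min(43, 44, 50) = 43
J (Bob): min(3, -9, 5) = -9
G (Alice): max(-24, 43, -9) = 43
L (Bob): min(-26, -26, -12) = -26
K (Alice): max(-26, -19, 32) = 32
B (Bob): min(-25, 43, 32) = -25
Root (Alice): max(-25, 39, 19) = 39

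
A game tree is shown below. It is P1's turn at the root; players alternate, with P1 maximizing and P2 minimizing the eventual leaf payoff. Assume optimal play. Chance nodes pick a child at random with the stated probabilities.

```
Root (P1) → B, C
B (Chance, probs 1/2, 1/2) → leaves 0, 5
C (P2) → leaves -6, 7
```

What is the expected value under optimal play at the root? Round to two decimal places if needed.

B (Chance): 1/2·0 + 1/2·5 = 2.5
C (P2): min(-6, 7) = -6
Root (P1): max(2.5, -6) = 2.5

2.5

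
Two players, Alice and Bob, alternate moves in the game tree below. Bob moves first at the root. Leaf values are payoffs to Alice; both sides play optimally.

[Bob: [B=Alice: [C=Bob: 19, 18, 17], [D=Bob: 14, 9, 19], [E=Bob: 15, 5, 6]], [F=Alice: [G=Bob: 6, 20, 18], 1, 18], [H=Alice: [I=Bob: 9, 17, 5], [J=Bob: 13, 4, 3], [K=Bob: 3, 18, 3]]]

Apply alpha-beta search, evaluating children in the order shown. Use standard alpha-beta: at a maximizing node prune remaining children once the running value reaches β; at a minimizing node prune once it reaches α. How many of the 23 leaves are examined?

C [α=-∞,β=+∞]: v=17
D [α=17,β=+∞]: v=14 after child 1 ≤ α → α-cutoff, skip 2
E [α=17,β=+∞]: v=15 after child 1 ≤ α → α-cutoff, skip 2
B [α=-∞,β=+∞]: v=17
G [α=-∞,β=17]: v=6
F [α=-∞,β=17]: v=18
I [α=-∞,β=17]: v=5
J [α=5,β=17]: v=4 after child 2 ≤ α → α-cutoff, skip 1
K [α=5,β=17]: v=3 after child 1 ≤ α → α-cutoff, skip 2
H [α=-∞,β=17]: v=5
Root [α=-∞,β=+∞]: v=5
Leaves evaluated: 16 of 23.

16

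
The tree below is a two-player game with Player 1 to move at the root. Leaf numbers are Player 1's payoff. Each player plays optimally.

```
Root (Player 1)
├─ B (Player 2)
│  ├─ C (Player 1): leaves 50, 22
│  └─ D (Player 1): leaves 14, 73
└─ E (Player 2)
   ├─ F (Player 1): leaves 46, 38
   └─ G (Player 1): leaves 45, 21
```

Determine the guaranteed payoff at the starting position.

C (Player 1): max(50, 22) = 50
D (Player 1): max(14, 73) = 73
B (Player 2): min(50, 73) = 50
F (Player 1): max(46, 38) = 46
G (Player 1): max(45, 21) = 45
E (Player 2): min(46, 45) = 45
Root (Player 1): max(50, 45) = 50

50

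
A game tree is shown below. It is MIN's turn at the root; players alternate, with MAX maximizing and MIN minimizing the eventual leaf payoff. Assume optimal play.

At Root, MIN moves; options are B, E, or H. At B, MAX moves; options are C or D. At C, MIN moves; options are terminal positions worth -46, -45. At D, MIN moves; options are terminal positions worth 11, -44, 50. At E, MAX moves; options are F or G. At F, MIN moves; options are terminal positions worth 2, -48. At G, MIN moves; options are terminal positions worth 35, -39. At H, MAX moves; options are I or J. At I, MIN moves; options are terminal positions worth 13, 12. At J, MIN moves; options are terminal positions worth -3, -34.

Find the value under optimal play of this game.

-44

C (MIN): min(-46, -45) = -46
D (MIN): min(11, -44, 50) = -44
B (MAX): max(-46, -44) = -44
F (MIN): min(2, -48) = -48
G (MIN): min(35, -39) = -39
E (MAX): max(-48, -39) = -39
I (MIN): min(13, 12) = 12
J (MIN): min(-3, -34) = -34
H (MAX): max(12, -34) = 12
Root (MIN): min(-44, -39, 12) = -44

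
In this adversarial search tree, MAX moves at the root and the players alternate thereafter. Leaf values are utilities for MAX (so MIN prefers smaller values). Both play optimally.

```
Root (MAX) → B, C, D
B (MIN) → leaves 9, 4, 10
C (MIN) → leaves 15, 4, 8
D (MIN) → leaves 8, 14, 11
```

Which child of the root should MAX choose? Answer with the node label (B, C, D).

B (MIN): min(9, 4, 10) = 4
C (MIN): min(15, 4, 8) = 4
D (MIN): min(8, 14, 11) = 8
Root (MAX): max(4, 4, 8) = 8
MAX picks the child with the highest value: D (value 8).

D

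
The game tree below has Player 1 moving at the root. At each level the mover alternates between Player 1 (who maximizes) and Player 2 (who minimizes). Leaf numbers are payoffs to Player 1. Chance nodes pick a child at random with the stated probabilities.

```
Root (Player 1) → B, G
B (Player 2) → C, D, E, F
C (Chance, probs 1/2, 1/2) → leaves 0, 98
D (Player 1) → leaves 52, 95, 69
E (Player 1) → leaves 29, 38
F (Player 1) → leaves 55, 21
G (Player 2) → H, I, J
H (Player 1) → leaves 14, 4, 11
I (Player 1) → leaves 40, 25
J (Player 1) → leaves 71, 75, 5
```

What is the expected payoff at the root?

C (Chance): 1/2·0 + 1/2·98 = 49
D (Player 1): max(52, 95, 69) = 95
E (Player 1): max(29, 38) = 38
F (Player 1): max(55, 21) = 55
B (Player 2): min(49, 95, 38, 55) = 38
H (Player 1): max(14, 4, 11) = 14
I (Player 1): max(40, 25) = 40
J (Player 1): max(71, 75, 5) = 75
G (Player 2): min(14, 40, 75) = 14
Root (Player 1): max(38, 14) = 38

38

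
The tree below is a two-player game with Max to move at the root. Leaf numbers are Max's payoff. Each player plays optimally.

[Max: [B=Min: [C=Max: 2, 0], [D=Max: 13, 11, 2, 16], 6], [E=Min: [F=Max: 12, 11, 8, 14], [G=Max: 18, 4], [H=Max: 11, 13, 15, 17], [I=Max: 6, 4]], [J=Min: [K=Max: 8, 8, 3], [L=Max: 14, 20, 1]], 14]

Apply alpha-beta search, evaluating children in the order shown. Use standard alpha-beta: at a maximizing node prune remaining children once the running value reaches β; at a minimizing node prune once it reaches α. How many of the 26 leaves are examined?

19

C [α=-∞,β=+∞]: v=2
D [α=-∞,β=2]: v=13 after child 1 ≥ β → β-cutoff, skip 3
B [α=-∞,β=+∞]: v=2
F [α=2,β=+∞]: v=14
G [α=2,β=14]: v=18 after child 1 ≥ β → β-cutoff, skip 1
H [α=2,β=14]: v=15 after child 3 ≥ β → β-cutoff, skip 1
I [α=2,β=14]: v=6
E [α=2,β=+∞]: v=6
K [α=6,β=+∞]: v=8
L [α=6,β=8]: v=14 after child 1 ≥ β → β-cutoff, skip 2
J [α=6,β=+∞]: v=8
Root [α=-∞,β=+∞]: v=14
Leaves evaluated: 19 of 26.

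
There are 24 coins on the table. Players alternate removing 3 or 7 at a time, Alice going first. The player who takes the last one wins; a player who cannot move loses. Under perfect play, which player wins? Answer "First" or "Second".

Positions where the player to move wins (W) vs loses (L):
i:   0  1  2  3  4  5  6  7  8  9 10 11 12 13 14 15 16 17 18 19 20 21 22 23 24
     L  L  L  W  W  W  L  W  W  W  L  L  L  W  W  W  L  W  W  W  L  L  L  W  W
Position 24 is W, so the first player wins.

First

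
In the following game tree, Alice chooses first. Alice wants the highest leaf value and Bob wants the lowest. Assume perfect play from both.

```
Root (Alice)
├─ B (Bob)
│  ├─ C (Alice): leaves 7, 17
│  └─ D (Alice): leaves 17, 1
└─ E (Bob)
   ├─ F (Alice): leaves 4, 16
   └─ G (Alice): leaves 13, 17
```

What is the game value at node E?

16

F: max(4, 16) = 16
G: max(13, 17) = 17
E: min(16, 17) = 16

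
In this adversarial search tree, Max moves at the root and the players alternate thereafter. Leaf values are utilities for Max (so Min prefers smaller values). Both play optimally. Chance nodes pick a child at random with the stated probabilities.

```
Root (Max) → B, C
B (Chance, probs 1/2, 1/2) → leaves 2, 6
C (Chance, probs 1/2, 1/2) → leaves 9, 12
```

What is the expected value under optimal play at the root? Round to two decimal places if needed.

B (Chance): 1/2·2 + 1/2·6 = 4
C (Chance): 1/2·9 + 1/2·12 = 10.5
Root (Max): max(4, 10.5) = 10.5

10.5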